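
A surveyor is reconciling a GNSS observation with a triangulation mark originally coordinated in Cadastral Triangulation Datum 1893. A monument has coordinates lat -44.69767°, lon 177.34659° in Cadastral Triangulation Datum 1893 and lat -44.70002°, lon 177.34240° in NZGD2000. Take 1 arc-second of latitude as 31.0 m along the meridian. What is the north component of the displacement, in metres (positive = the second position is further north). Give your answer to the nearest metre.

ΔN = -262 m

Δφ = -44.70002° − -44.69767° = -0.00235°; Δλ = 177.34240° − 177.34659° = -0.00419°.
1° of latitude = 3600 × 31.00 = 111600 m.
ΔN = Δφ × 111600 = -262.3 m; ΔE = Δλ × 111600 × cos(-44.69767°) = -0.00419 × 111600 × 0.710828 = -332.4 m.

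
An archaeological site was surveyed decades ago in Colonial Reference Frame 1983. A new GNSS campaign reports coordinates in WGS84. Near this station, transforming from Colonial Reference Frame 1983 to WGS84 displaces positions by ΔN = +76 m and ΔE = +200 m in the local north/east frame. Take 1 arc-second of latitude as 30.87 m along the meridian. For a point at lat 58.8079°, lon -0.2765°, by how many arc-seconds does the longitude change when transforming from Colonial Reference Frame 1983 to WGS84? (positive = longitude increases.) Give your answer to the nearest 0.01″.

Δλ = 12.51″

At latitude 58.8079°, cos φ = 0.517909.
1″ of longitude at this latitude = 30.87 × cos φ = 15.9879 m, so Δλ = 200.0 / 15.9879 = 12.509″.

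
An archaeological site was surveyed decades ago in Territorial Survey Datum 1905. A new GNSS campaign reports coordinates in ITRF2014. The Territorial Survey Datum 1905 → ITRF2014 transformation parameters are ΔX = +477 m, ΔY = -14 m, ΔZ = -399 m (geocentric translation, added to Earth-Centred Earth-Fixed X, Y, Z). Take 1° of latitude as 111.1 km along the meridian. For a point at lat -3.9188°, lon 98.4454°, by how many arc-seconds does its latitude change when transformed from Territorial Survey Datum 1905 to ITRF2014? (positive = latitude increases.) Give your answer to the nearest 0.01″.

sin φ = -0.068343, cos φ = 0.997662, sin λ = 0.989156, cos λ = -0.146867.
North component: ΔN = −sin φ cos λ·ΔX − sin φ sin λ·ΔY + cos φ·ΔZ = −(-0.068343)(-0.146867)(477) − (-0.068343)(0.989156)(-14) + (0.997662)(-399) = -403.80 m.
1° of latitude spans 111100 m, so Δφ = -403.80 / 111100 × 3600 = -13.084″.

Δφ = -13.08″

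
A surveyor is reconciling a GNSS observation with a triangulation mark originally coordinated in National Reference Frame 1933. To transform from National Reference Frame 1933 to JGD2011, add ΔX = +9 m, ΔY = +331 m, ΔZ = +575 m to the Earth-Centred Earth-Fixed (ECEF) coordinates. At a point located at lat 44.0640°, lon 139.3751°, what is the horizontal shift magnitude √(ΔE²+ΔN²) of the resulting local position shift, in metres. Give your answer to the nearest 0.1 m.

371.4 m

The local east axis at (φ, λ) is (−sin λ, cos λ, 0), so ΔE = −sin(139.3751°)·9 + cos(139.3751°)·331 = -257.09 m.
The local north axis is (−sin φ cos λ, −sin φ sin λ, cos φ), giving ΔN = 4.751 − 149.883 + 413.174 = 268.04 m.
Horizontal magnitude = √(ΔE² + ΔN²) = √((-257.09)² + 268.04²) = 371.40 m.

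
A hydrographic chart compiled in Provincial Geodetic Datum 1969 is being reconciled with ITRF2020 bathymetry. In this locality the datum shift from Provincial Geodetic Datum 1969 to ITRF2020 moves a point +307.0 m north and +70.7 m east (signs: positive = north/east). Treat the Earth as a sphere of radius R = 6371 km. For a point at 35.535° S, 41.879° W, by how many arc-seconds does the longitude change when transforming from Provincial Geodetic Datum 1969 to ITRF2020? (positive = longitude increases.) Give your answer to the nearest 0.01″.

Δλ = 2.81″

At latitude -35.535°, cos φ = 0.813761.
One radian of longitude at latitude φ spans R cos φ, so Δλ = ΔE / (R cos φ) = 70.7 / (6371000 × 0.813761) = 1.3637e-05 rad = 2.813″.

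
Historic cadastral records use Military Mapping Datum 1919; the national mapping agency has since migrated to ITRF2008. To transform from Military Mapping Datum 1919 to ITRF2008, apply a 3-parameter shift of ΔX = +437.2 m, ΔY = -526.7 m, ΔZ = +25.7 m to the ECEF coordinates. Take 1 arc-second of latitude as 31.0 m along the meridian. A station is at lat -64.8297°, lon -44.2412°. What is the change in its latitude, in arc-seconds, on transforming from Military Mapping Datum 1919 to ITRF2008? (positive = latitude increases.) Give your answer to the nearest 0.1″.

sin φ = -0.905048, cos φ = 0.425310, sin λ = -0.697680, cos λ = 0.716409.
North component: ΔN = −sin φ cos λ·ΔX − sin φ sin λ·ΔY + cos φ·ΔZ = −(-0.905048)(0.716409)(437.2) − (-0.905048)(-0.697680)(-526.7) + (0.425310)(25.7) = 626.98 m.
1° of latitude spans 3600 × 31.00 = 111600 m, so Δφ = 626.98 / 111600 × 3600 = 20.225″.

Δφ = 20.2″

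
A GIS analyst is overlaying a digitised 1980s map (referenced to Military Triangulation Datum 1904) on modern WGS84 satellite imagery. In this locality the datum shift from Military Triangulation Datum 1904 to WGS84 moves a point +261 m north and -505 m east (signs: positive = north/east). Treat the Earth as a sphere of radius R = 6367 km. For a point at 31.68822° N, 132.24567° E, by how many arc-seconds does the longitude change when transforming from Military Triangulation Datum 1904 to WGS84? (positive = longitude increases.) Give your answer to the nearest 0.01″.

Δλ = -19.23″

At latitude 31.68822°, cos φ = 0.850919.
One radian of longitude at latitude φ spans R cos φ, so Δλ = ΔE / (R cos φ) = -505.0 / (6367000 × 0.850919) = -9.3211e-05 rad = -19.226″.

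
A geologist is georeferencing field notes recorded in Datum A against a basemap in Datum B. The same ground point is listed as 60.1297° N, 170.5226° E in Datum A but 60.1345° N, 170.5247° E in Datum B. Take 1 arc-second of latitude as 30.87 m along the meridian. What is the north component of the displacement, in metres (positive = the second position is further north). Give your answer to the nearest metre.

ΔN = 533 m

Δφ = 60.1345° − 60.1297° = +0.0048°; Δλ = 170.5247° − 170.5226° = +0.0021°.
1° of latitude = 3600 × 30.87 = 111132 m.
ΔN = Δφ × 111132 = 533.4 m; ΔE = Δλ × 111132 × cos(60.1297°) = +0.0021 × 111132 × 0.498038 = 116.2 m.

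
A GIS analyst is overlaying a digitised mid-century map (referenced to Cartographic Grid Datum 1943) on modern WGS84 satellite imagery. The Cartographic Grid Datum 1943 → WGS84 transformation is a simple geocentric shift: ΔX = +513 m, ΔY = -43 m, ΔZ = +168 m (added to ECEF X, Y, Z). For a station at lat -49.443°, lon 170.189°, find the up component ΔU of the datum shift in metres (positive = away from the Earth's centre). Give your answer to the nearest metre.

ΔU = -461 m

At φ = -49.443°, λ = 170.189°: sin φ = -0.759759, cos φ = 0.650204, sin λ = 0.170399, cos λ = -0.985375.
ΔU = cos φ cos λ·ΔX + cos φ sin λ·ΔY + sin φ·ΔZ = (0.650204)(-0.985375)(513) + (0.650204)(0.170399)(-43) + (-0.759759)(168) = -461.08 m.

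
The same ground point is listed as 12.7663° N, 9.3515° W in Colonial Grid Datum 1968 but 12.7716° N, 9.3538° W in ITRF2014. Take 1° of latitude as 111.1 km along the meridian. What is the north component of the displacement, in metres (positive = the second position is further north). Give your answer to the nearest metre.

Δφ = 12.7716° − 12.7663° = +0.0053°; Δλ = -9.3538° − -9.3515° = -0.0023°.
ΔN = Δφ × 111100 = 588.8 m; ΔE = Δλ × 111100 × cos(12.7663°) = -0.0023 × 111100 × 0.975279 = -249.2 m.

ΔN = 589 m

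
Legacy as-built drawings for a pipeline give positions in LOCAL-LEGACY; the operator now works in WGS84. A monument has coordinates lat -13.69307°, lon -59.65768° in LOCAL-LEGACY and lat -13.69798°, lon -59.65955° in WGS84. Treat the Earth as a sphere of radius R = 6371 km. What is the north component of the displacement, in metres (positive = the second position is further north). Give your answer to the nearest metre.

ΔN = -546 m

Δφ = -13.69798° − -13.69307° = -0.00491°; Δλ = -59.65955° − -59.65768° = -0.00187°.
1° along a meridian = πR/180 = 111195 m.
ΔN = Δφ × 111195 = -546.0 m; ΔE = Δλ × 111195 × cos(-13.69307°) = -0.00187 × 111195 × 0.971578 = -202.0 m.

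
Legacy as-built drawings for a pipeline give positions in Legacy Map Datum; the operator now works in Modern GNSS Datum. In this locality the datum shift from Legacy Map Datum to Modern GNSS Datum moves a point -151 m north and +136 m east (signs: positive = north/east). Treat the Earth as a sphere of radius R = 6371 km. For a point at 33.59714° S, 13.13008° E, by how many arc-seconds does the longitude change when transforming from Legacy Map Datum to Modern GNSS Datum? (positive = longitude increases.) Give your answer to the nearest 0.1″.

Δλ = 5.3″

At latitude -33.59714°, cos φ = 0.832949.
One radian of longitude at latitude φ spans R cos φ, so Δλ = ΔE / (R cos φ) = 136.0 / (6371000 × 0.832949) = 2.5628e-05 rad = 5.286″.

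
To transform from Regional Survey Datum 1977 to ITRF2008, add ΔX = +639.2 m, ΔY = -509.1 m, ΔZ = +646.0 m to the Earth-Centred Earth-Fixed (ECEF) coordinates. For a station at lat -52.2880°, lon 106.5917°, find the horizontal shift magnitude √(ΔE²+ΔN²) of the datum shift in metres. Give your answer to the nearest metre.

486 m

At φ = -52.2880°, λ = 106.5917°: sin φ = -0.791095, cos φ = 0.611693, sin λ = 0.958364, cos λ = -0.285550.
ΔE = −sin λ·ΔX + cos λ·ΔY = −(0.958364)·(639.2) + (-0.285550)·(-509.1) = -467.21 m.
ΔN = −sin φ cos λ·ΔX − sin φ sin λ·ΔY + cos φ·ΔZ = −(-0.791095)(-0.285550)(639.2) − (-0.791095)(0.958364)(-509.1) + (0.611693)(646.0) = -135.22 m.
Horizontal magnitude = √(ΔE² + ΔN²) = √((-467.21)² + (-135.22)²) = 486.39 m.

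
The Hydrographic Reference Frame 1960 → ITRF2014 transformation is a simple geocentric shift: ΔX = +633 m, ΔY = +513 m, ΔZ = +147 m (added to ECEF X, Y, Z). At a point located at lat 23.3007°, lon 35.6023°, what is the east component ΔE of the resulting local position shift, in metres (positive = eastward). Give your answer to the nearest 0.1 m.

At φ = 23.3007°, λ = 35.6023°: sin φ = 0.395557, cos φ = 0.918442, sin λ = 0.582156, cos λ = 0.813077.
ΔE = −sin λ·ΔX + cos λ·ΔY = −(0.582156)·(633) + (0.813077)·(513) = 48.60 m.

ΔE = 48.6 m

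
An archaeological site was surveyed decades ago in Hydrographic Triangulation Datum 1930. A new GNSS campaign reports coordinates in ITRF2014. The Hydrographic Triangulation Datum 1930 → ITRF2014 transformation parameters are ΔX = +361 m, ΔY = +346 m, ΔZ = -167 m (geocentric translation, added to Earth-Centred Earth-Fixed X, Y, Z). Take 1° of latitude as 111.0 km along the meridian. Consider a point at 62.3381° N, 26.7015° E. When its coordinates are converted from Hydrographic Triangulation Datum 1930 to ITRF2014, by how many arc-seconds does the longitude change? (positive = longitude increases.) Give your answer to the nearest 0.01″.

sin φ = 0.885703, cos φ = 0.464253, sin λ = 0.449342, cos λ = 0.893360.
East component: ΔE = −sin λ·ΔX + cos λ·ΔY = −(0.449342)(361) + (0.893360)(346) = 146.89 m.
1° of latitude spans 111000 m; at latitude φ, 1° of longitude spans that × cos φ = 51532.1 m, so Δλ = 146.89 / 51532.1 × 3600 = 10.262″.

Δλ = 10.26″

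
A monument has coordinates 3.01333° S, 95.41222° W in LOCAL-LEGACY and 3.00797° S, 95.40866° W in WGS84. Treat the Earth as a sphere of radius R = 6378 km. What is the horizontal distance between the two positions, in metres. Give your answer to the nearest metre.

Δφ = -3.00797° − -3.01333° = +0.00536°; Δλ = -95.40866° − -95.41222° = +0.00356°.
1° along a meridian = πR/180 = 111317 m.
ΔN = Δφ × 111317 = 596.7 m; ΔE = Δλ × 111317 × cos(-3.01333°) = +0.00356 × 111317 × 0.998617 = 395.7 m.
Distance = √(ΔE² + ΔN²) = √(395.7² + 596.7²) = 716.0 m.

716 m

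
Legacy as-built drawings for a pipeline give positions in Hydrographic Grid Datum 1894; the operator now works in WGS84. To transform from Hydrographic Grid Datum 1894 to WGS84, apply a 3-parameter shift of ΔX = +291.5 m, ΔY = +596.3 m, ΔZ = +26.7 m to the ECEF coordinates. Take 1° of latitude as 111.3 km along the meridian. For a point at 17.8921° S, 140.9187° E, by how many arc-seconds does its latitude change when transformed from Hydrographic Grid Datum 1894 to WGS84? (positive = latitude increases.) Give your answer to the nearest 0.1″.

sin φ = -0.307225, cos φ = 0.951637, sin λ = 0.630422, cos λ = -0.776252.
North component: ΔN = −sin φ cos λ·ΔX − sin φ sin λ·ΔY + cos φ·ΔZ = −(-0.307225)(-0.776252)(291.5) − (-0.307225)(0.630422)(596.3) + (0.951637)(26.7) = 71.38 m.
1° of latitude spans 111300 m, so Δφ = 71.38 / 111300 × 3600 = 2.309″.

Δφ = 2.3″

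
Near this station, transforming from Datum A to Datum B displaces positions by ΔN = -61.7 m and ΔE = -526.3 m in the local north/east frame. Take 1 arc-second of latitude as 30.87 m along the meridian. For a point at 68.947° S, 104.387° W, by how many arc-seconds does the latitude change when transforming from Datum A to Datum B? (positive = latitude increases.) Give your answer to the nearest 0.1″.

1″ of latitude = 30.87 m, so Δφ = -61.7 / 30.87 = -1.999″.

Δφ = -2.0″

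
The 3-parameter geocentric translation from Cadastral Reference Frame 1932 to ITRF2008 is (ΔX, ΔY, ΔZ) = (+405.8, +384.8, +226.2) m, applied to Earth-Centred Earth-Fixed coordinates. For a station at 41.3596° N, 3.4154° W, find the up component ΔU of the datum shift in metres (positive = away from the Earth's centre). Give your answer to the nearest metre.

The local up (radial) axis is (cos φ cos λ, cos φ sin λ, sin φ), giving ΔU = 304.043 − 17.206 + 149.469 = 436.31 m.

ΔU = 436 m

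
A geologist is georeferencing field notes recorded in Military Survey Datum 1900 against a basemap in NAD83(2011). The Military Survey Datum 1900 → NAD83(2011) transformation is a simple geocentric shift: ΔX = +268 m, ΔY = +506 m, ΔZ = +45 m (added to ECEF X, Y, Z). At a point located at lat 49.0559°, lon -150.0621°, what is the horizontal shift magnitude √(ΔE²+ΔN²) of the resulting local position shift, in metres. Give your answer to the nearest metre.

The local east axis at (φ, λ) is (−sin λ, cos λ, 0), so ΔE = −sin(-150.0621°)·268 + cos(-150.0621°)·506 = -304.73 m.
The local north axis is (−sin φ cos λ, −sin φ sin λ, cos φ), giving ΔN = 175.422 + 190.745 + 29.490 = 395.66 m.
Horizontal magnitude = √(ΔE² + ΔN²) = √((-304.73)² + 395.66²) = 499.41 m.

499 m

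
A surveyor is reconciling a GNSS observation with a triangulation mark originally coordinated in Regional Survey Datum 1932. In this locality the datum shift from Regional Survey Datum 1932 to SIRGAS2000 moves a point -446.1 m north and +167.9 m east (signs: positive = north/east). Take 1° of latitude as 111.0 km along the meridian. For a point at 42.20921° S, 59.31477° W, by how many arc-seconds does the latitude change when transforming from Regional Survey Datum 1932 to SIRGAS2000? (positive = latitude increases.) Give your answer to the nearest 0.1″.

Δφ = -14.5″

1° of latitude = 111.0 km, so Δφ = -446.1 / 111000 = -0.0040189° = -14.468″.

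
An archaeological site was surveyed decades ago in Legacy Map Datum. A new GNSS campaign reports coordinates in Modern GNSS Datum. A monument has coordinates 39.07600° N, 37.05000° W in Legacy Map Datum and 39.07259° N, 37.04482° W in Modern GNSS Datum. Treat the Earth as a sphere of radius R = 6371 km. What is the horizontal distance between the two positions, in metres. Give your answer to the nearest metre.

586 m

Δφ = 39.07259° − 39.07600° = -0.00341°; Δλ = -37.04482° − -37.05000° = +0.00518°.
1° along a meridian = πR/180 = 111195 m.
ΔN = Δφ × 111195 = -379.2 m; ΔE = Δλ × 111195 × cos(39.07600°) = +0.00518 × 111195 × 0.776311 = 447.1 m.
Distance = √(ΔE² + ΔN²) = √(447.1² + (-379.2)²) = 586.3 m.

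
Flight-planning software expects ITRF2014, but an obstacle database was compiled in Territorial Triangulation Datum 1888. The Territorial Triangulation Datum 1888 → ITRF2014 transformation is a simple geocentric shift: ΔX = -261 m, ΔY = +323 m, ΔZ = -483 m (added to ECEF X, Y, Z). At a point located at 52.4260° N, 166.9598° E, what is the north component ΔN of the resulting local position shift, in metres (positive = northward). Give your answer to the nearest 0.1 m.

The local north axis is (−sin φ cos λ, −sin φ sin λ, cos φ), giving ΔN = -201.525 − 57.762 − 294.526 = -553.81 m.

ΔN = -553.8 m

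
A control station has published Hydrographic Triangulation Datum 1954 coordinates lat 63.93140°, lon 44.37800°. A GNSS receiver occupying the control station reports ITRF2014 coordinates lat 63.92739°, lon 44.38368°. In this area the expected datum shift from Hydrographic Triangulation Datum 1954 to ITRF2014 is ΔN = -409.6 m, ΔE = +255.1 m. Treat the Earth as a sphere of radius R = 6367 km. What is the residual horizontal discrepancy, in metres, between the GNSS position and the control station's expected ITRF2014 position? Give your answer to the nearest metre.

42 m

Observed coordinate differences: Δφ = -0.00401°, Δλ = +0.00568°.
Converting to metres (1° lat = 111125 m, cos φ = 0.439447): observed ΔN = -445.6 m, observed ΔE = 277.4 m.
Subtracting the expected shift leaves a residual of -445.6 − (-409.6) = -36.0 m north and 277.4 − (255.1) = 22.3 m east.
Residual distance = √((-36.0)² + 22.3²) = 42.3 m.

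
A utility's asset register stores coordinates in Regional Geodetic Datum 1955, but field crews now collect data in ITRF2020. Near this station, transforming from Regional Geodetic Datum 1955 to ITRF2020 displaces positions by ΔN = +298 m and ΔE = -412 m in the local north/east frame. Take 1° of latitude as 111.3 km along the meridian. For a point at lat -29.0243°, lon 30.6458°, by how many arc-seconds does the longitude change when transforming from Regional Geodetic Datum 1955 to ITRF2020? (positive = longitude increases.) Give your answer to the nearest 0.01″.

Δλ = -15.24″

At latitude -29.0243°, cos φ = 0.874414.
1° of longitude at this latitude = 111.3 × cos φ = 97.32 km, so Δλ = -412.0 / 97322.3 = -0.0042334° = -15.240″.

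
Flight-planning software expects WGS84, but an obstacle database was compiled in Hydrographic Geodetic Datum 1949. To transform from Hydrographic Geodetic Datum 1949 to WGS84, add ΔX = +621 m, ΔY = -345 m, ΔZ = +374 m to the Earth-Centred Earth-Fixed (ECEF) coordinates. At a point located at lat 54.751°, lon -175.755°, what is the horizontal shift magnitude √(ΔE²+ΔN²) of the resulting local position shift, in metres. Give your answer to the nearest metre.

The local east axis at (φ, λ) is (−sin λ, cos λ, 0), so ΔE = −sin(-175.755°)·621 + cos(-175.755°)·(-345) = 390.02 m.
The local north axis is (−sin φ cos λ, −sin φ sin λ, cos φ), giving ΔN = 505.749 − 20.855 + 215.847 = 700.74 m.
Horizontal magnitude = √(ΔE² + ΔN²) = √(390.02² + 700.74²) = 801.97 m.

802 m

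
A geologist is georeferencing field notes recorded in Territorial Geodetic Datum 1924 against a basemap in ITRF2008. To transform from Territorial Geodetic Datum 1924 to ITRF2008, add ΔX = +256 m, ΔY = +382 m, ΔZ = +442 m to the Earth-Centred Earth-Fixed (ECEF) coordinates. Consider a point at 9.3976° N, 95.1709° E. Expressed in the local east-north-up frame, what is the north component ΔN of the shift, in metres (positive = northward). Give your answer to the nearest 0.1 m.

ΔN = 377.7 m

The local north axis is (−sin φ cos λ, −sin φ sin λ, cos φ), giving ΔN = 3.767 − 62.121 + 436.068 = 377.71 m.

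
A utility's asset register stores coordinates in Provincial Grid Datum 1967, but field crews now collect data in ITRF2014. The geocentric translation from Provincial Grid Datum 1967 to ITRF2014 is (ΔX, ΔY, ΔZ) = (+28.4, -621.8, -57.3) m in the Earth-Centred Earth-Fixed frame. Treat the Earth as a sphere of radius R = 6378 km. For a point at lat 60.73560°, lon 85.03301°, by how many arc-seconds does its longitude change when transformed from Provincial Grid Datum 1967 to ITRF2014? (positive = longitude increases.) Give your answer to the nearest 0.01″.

Δλ = -5.43″

sin φ = 0.872373, cos φ = 0.488841, sin λ = 0.996245, cos λ = 0.086582.
East component: ΔE = −sin λ·ΔX + cos λ·ΔY = −(0.996245)(28.4) + (0.086582)(-621.8) = -82.13 m.
1° of latitude spans πR/180 = 111317 m; at latitude φ, 1° of longitude spans that × cos φ = 54416.3 m, so Δλ = -82.13 / 54416.3 × 3600 = -5.433″.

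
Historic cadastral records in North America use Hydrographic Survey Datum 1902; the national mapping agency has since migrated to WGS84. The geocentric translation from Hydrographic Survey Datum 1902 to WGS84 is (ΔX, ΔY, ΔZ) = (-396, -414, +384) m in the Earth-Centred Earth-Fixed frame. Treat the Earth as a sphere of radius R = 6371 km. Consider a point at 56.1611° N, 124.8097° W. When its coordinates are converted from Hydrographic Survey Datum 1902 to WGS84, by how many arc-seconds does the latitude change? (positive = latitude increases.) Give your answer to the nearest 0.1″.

Δφ = -8.3″

sin φ = 0.830607, cos φ = 0.556860, sin λ = -0.821053, cos λ = -0.570853.
North component: ΔN = −sin φ cos λ·ΔX − sin φ sin λ·ΔY + cos φ·ΔZ = −(0.830607)(-0.570853)(-396) − (0.830607)(-0.821053)(-414) + (0.556860)(384) = -256.27 m.
1° of latitude spans πR/180 = 111195 m, so Δφ = -256.27 / 111195 × 3600 = -8.297″.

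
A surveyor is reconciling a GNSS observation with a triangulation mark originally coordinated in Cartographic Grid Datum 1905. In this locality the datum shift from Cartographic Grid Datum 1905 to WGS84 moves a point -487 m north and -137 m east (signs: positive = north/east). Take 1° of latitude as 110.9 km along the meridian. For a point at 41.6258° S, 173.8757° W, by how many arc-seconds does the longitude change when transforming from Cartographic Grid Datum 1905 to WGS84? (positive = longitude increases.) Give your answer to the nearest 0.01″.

At latitude -41.6258°, cos φ = 0.747499.
1° of longitude at this latitude = 110.9 × cos φ = 82.90 km, so Δλ = -137.0 / 82897.6 = -0.0016526° = -5.950″.

Δλ = -5.95″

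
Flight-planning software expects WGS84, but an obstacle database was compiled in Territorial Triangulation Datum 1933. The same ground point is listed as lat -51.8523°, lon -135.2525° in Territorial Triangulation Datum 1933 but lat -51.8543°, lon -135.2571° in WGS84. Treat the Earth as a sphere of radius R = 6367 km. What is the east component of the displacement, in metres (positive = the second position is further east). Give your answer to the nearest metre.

Δφ = -51.8543° − -51.8523° = -0.0020°; Δλ = -135.2571° − -135.2525° = -0.0046°.
1° along a meridian = πR/180 = 111125 m.
ΔN = Δφ × 111125 = -222.3 m; ΔE = Δλ × 111125 × cos(-51.8523°) = -0.0046 × 111125 × 0.617691 = -315.7 m.

ΔE = -316 m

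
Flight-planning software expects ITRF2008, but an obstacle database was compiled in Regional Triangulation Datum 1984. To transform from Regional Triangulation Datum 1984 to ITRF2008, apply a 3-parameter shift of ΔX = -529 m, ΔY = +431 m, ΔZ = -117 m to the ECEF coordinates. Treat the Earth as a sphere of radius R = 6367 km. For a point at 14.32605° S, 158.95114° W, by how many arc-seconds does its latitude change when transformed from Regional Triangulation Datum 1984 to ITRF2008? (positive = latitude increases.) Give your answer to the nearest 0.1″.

sin φ = -0.247440, cos φ = 0.968903, sin λ = -0.359164, cos λ = -0.933274.
North component: ΔN = −sin φ cos λ·ΔX − sin φ sin λ·ΔY + cos φ·ΔZ = −(-0.247440)(-0.933274)(-529) − (-0.247440)(-0.359164)(431) + (0.968903)(-117) = -29.50 m.
1° of latitude spans πR/180 = 111125 m, so Δφ = -29.50 / 111125 × 3600 = -0.956″.

Δφ = -1.0″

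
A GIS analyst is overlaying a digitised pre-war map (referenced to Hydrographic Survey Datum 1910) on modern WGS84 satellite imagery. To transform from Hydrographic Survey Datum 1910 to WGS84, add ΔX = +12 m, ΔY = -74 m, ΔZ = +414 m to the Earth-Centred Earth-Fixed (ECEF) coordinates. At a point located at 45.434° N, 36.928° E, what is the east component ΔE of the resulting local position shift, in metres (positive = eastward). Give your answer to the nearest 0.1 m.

The local east axis at (φ, λ) is (−sin λ, cos λ, 0), so ΔE = −sin(36.928°)·12 + cos(36.928°)·(-74) = -66.36 m.

ΔE = -66.4 m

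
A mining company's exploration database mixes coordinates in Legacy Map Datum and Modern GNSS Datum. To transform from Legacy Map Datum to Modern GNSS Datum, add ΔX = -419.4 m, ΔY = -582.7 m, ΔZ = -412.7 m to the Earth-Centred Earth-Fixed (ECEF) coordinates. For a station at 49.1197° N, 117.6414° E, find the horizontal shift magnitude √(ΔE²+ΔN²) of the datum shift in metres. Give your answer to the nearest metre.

The local east axis at (φ, λ) is (−sin λ, cos λ, 0), so ΔE = −sin(117.6414°)·(-419.4) + cos(117.6414°)·(-582.7) = 641.87 m.
The local north axis is (−sin φ cos λ, −sin φ sin λ, cos φ), giving ΔN = -147.114 + 390.284 − 270.104 = -26.93 m.
Horizontal magnitude = √(ΔE² + ΔN²) = √(641.87² + (-26.93)²) = 642.43 m.

642 m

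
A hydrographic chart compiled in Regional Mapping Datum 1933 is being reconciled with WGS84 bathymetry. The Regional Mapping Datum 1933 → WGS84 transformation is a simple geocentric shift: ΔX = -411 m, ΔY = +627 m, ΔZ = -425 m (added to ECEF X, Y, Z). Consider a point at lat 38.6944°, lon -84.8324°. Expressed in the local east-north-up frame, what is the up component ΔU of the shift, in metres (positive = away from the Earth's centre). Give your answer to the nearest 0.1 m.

ΔU = -782.0 m

The local up (radial) axis is (cos φ cos λ, cos φ sin λ, sin φ), giving ΔU = -28.893 − 487.379 − 265.696 = -781.97 m.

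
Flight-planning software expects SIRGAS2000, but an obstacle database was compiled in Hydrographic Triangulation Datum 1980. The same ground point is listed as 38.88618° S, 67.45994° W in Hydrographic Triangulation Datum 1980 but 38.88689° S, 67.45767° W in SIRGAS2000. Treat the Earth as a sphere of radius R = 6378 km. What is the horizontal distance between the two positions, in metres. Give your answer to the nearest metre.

Δφ = -38.88689° − -38.88618° = -0.00071°; Δλ = -67.45767° − -67.45994° = +0.00227°.
1° along a meridian = πR/180 = 111317 m.
ΔN = Δφ × 111317 = -79.0 m; ΔE = Δλ × 111317 × cos(-38.88618°) = +0.00227 × 111317 × 0.778395 = 196.7 m.
Distance = √(ΔE² + ΔN²) = √(196.7² + (-79.0)²) = 212.0 m.

212 m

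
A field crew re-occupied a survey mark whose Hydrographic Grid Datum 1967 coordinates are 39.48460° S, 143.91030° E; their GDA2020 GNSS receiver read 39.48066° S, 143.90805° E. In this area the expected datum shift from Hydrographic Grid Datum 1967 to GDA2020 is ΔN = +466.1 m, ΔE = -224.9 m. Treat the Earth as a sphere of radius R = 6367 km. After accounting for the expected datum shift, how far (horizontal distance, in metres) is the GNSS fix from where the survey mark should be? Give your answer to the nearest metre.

Observed coordinate differences: Δφ = +0.00394°, Δλ = -0.00225°.
Converting to metres (1° lat = 111125 m, cos φ = 0.771796): observed ΔN = 437.8 m, observed ΔE = -193.0 m.
Subtracting the expected shift leaves a residual of 437.8 − (466.1) = -28.3 m north and -193.0 − (-224.9) = 31.9 m east.
Residual distance = √((-28.3)² + 31.9²) = 42.6 m.

43 m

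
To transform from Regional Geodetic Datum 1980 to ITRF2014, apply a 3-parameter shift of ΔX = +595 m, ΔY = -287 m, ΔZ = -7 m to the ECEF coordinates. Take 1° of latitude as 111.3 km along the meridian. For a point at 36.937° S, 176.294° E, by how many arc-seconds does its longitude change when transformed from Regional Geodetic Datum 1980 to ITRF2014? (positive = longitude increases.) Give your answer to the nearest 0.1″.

sin φ = -0.600937, cos φ = 0.799297, sin λ = 0.064637, cos λ = -0.997909.
East component: ΔE = −sin λ·ΔX + cos λ·ΔY = −(0.064637)(595) + (-0.997909)(-287) = 247.94 m.
1° of latitude spans 111300 m; at latitude φ, 1° of longitude spans that × cos φ = 88961.7 m, so Δλ = 247.94 / 88961.7 × 3600 = 10.033″.

Δλ = 10.0″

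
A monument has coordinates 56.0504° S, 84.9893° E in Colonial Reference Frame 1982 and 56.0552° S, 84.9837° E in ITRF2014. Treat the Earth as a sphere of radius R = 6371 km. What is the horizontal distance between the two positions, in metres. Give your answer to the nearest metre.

Δφ = -56.0552° − -56.0504° = -0.0048°; Δλ = 84.9837° − 84.9893° = -0.0056°.
1° along a meridian = πR/180 = 111195 m.
ΔN = Δφ × 111195 = -533.7 m; ΔE = Δλ × 111195 × cos(-56.0504°) = -0.0056 × 111195 × 0.558463 = -347.8 m.
Distance = √(ΔE² + ΔN²) = √((-347.8)² + (-533.7)²) = 637.0 m.

637 m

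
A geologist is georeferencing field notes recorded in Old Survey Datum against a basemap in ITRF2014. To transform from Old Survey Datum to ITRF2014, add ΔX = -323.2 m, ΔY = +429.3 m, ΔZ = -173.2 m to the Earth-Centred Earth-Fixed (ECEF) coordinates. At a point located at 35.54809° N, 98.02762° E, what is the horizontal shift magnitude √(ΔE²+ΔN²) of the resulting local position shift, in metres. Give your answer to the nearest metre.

489 m

The local east axis at (φ, λ) is (−sin λ, cos λ, 0), so ΔE = −sin(98.02762°)·(-323.2) + cos(98.02762°)·429.3 = 260.08 m.
The local north axis is (−sin φ cos λ, −sin φ sin λ, cos φ), giving ΔN = -26.241 − 247.143 − 140.920 = -414.30 m.
Horizontal magnitude = √(ΔE² + ΔN²) = √(260.08² + (-414.30)²) = 489.17 m.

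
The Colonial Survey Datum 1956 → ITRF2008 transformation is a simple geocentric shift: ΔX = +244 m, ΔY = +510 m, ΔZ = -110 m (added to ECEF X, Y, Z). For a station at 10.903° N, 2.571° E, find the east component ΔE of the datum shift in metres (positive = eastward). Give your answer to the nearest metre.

The local east axis at (φ, λ) is (−sin λ, cos λ, 0), so ΔE = −sin(2.571°)·244 + cos(2.571°)·510 = 498.54 m.

ΔE = 499 m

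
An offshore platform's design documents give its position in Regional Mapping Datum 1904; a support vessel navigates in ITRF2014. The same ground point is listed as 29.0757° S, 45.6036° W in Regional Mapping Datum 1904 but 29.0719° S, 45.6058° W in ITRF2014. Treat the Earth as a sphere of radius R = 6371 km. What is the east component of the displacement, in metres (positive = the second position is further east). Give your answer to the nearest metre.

Δφ = -29.0719° − -29.0757° = +0.0038°; Δλ = -45.6058° − -45.6036° = -0.0022°.
1° along a meridian = πR/180 = 111195 m.
ΔN = Δφ × 111195 = 422.5 m; ΔE = Δλ × 111195 × cos(-29.0757°) = -0.0022 × 111195 × 0.873978 = -213.8 m.

ΔE = -214 m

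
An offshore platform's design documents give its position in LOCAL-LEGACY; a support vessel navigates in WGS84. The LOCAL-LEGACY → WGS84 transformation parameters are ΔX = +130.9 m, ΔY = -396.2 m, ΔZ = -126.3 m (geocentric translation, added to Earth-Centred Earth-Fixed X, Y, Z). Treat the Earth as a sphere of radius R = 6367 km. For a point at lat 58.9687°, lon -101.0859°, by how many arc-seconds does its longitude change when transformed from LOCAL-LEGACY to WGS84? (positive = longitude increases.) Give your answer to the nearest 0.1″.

Δλ = 12.9″

sin φ = 0.856886, cos φ = 0.515506, sin λ = -0.981340, cos λ = -0.192280.
East component: ΔE = −sin λ·ΔX + cos λ·ΔY = −(-0.981340)(130.9) + (-0.192280)(-396.2) = 204.64 m.
1° of latitude spans πR/180 = 111125 m; at latitude φ, 1° of longitude spans that × cos φ = 57285.7 m, so Δλ = 204.64 / 57285.7 × 3600 = 12.860″.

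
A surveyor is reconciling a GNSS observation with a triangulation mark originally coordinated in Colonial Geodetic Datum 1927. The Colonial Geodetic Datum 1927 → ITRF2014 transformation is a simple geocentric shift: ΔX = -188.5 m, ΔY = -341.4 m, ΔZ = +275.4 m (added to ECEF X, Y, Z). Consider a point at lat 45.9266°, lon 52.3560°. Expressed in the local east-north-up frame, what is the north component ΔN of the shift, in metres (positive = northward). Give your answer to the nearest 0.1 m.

ΔN = 468.5 m

The local north axis is (−sin φ cos λ, −sin φ sin λ, cos φ), giving ΔN = 82.713 + 194.217 + 191.563 = 468.49 m.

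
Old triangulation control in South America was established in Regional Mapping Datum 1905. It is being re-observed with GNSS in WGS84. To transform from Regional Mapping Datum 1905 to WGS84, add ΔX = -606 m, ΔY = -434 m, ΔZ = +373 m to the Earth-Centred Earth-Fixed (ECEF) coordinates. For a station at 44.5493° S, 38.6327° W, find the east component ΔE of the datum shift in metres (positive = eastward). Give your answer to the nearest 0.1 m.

The local east axis at (φ, λ) is (−sin λ, cos λ, 0), so ΔE = −sin(-38.6327°)·(-606) + cos(-38.6327°)·(-434) = -717.37 m.

ΔE = -717.4 m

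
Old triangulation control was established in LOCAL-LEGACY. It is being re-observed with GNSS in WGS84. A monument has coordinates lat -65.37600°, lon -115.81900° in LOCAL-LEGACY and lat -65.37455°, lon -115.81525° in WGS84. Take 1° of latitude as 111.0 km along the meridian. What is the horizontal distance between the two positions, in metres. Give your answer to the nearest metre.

237 m

Δφ = -65.37455° − -65.37600° = +0.00145°; Δλ = -115.81525° − -115.81900° = +0.00375°.
ΔN = Δφ × 111000 = 161.0 m; ΔE = Δλ × 111000 × cos(-65.37600°) = +0.00375 × 111000 × 0.416662 = 173.4 m.
Distance = √(ΔE² + ΔN²) = √(173.4² + 161.0²) = 236.6 m.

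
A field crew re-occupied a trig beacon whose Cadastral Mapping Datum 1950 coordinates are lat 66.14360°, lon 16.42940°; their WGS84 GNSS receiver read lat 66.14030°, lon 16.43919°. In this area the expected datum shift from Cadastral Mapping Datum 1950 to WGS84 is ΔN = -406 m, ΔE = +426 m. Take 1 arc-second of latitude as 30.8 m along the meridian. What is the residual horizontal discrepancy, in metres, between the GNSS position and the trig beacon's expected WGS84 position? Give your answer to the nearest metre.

42 m

Observed coordinate differences: Δφ = -0.00330°, Δλ = +0.00979°.
Converting to metres (1° lat = 110880 m, cos φ = 0.404446): observed ΔN = -365.9 m, observed ΔE = 439.0 m.
Subtracting the expected shift leaves a residual of -365.9 − (-406) = 40.1 m north and 439.0 − (426) = 13.0 m east.
Residual distance = √(40.1² + 13.0²) = 42.2 m.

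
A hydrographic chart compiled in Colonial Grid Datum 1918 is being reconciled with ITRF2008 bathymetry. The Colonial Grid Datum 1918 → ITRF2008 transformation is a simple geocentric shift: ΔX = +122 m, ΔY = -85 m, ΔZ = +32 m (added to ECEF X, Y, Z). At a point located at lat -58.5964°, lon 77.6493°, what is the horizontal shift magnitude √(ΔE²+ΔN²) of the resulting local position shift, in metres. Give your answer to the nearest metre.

141 m

At φ = -58.5964°, λ = 77.6493°: sin φ = -0.853518, cos φ = 0.521063, sin λ = 0.976857, cos λ = 0.213895.
ΔE = −sin λ·ΔX + cos λ·ΔY = −(0.976857)·(122) + (0.213895)·(-85) = -137.36 m.
ΔN = −sin φ cos λ·ΔX − sin φ sin λ·ΔY + cos φ·ΔZ = −(-0.853518)(0.213895)(122) − (-0.853518)(0.976857)(-85) + (0.521063)(32) = -31.92 m.
Horizontal magnitude = √(ΔE² + ΔN²) = √((-137.36)² + (-31.92)²) = 141.02 m.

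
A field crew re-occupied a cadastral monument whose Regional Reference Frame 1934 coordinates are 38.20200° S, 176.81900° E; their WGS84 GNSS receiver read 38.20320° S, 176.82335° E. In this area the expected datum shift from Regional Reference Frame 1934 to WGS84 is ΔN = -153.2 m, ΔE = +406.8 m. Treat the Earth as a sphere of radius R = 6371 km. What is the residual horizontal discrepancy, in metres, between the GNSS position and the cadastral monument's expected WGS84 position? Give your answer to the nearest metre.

Observed coordinate differences: Δφ = -0.00120°, Δλ = +0.00435°.
Converting to metres (1° lat = 111195 m, cos φ = 0.785835): observed ΔN = -133.4 m, observed ΔE = 380.1 m.
Subtracting the expected shift leaves a residual of -133.4 − (-153.2) = 19.8 m north and 380.1 − (406.8) = -26.7 m east.
Residual distance = √(19.8² + (-26.7)²) = 33.2 m.

33 m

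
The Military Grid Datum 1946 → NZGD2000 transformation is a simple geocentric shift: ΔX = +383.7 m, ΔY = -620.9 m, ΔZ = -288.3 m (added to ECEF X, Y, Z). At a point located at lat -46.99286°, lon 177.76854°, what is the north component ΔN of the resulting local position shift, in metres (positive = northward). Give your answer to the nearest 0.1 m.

ΔN = -494.7 m

The local north axis is (−sin φ cos λ, −sin φ sin λ, cos φ), giving ΔN = -280.375 − 17.679 − 196.646 = -494.70 m.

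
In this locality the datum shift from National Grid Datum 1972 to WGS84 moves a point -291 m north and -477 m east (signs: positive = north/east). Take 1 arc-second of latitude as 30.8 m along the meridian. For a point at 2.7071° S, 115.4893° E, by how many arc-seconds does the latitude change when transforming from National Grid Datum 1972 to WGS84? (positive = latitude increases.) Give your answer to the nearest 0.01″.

1″ of latitude = 30.80 m, so Δφ = -291.0 / 30.80 = -9.448″.

Δφ = -9.45″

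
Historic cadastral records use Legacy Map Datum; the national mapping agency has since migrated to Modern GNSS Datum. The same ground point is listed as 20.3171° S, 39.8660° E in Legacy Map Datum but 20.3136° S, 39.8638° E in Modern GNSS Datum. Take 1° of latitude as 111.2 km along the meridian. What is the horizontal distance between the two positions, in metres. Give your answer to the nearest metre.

Δφ = -20.3136° − -20.3171° = +0.0035°; Δλ = 39.8638° − 39.8660° = -0.0022°.
ΔN = Δφ × 111200 = 389.2 m; ΔE = Δλ × 111200 × cos(-20.3171°) = -0.0022 × 111200 × 0.937785 = -229.4 m.
Distance = √(ΔE² + ΔN²) = √((-229.4)² + 389.2²) = 451.8 m.

452 m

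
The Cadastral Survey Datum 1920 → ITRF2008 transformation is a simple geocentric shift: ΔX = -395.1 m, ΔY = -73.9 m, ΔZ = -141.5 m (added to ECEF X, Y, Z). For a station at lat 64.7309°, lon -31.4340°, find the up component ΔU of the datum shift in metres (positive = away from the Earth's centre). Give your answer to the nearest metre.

The local up (radial) axis is (cos φ cos λ, cos φ sin λ, sin φ), giving ΔU = -143.905 + 16.452 − 127.960 = -255.41 m.

ΔU = -255 m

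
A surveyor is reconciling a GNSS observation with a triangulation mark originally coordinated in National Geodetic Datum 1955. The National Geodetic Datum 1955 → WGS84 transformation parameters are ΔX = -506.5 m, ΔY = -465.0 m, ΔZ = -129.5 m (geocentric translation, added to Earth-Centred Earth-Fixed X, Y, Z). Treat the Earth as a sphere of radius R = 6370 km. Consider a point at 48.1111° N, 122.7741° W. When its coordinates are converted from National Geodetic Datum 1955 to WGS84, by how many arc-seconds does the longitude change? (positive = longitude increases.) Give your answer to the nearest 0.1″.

sin φ = 0.744441, cos φ = 0.667688, sin λ = -0.840811, cos λ = -0.541328.
East component: ΔE = −sin λ·ΔX + cos λ·ΔY = −(-0.840811)(-506.5) + (-0.541328)(-465.0) = -174.15 m.
1° of latitude spans πR/180 = 111177 m; at latitude φ, 1° of longitude spans that × cos φ = 74231.9 m, so Δλ = -174.15 / 74231.9 × 3600 = -8.446″.

Δλ = -8.4″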